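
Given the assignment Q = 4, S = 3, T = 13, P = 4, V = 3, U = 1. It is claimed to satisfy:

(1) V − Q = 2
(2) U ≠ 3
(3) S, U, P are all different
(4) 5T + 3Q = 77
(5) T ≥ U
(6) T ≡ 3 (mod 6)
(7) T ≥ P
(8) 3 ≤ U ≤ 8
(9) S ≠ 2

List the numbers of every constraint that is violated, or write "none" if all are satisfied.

Violated: 1, 6, and 8.

(1) V − Q = 3 − 4 = -1, not 2  ✘
(2) U = 1, and 1 ≠ 3  ✔
(3) values 3, 1, 4 are pairwise distinct  ✔
(4) 5T + 3Q = 5(13) + 3(4) = 77  ✔
(5) T = 13, U = 1; 13 ≥ 1  ✔
(6) 13 mod 6 = 1, not 3  ✘
(7) T = 13, P = 4; 13 ≥ 4  ✔
(8) U = 1 is outside [3, 8]  ✘
(9) S = 3, and 3 ≠ 2  ✔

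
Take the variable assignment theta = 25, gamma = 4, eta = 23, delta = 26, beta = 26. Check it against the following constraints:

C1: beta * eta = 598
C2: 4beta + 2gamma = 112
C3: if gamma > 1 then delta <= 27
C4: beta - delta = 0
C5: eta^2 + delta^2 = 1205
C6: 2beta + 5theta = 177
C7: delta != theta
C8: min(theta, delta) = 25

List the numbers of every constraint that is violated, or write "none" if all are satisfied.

All constraints are satisfied.

C1: beta * eta = 26 * 23 = 598  ✔
C2: 4beta + 2gamma = 4(26) + 2(4) = 112  ✔
C3: gamma = 4 > 1, so we need delta ≤ 27; delta = 26 ≤ 27  ✔
C4: beta - delta = 26 - 26 = 0  ✔
C5: eta^2 + delta^2 = 23^2 + 26^2 = 529 + 676 = 1205  ✔
C6: 2beta + 5theta = 2(26) + 5(25) = 177  ✔
C7: delta = 26, theta = 25; distinct  ✔
C8: min(25, 26) = 25  ✔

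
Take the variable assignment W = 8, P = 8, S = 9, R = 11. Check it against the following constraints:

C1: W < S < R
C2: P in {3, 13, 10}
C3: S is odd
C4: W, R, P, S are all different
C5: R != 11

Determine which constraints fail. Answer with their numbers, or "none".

C1: values 8 < 9 < 11 — satisfied.
C2: P = 8 is not in {3, 13, 10} — violated.
C3: S = 9 is odd — satisfied.
C4: W = P = 8, not all different — violated.
C5: R = 11, but 11 is required to differ — violated.

Violated: 2, 4, and 5.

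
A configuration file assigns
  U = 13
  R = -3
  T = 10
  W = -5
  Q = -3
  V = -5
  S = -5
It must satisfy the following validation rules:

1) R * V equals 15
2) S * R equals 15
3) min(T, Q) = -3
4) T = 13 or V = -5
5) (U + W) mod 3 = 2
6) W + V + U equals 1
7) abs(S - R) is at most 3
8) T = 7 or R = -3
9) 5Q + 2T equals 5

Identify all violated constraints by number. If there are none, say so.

1) R * V = -3 * (-5) = 15  OK
2) S * R = -5 * (-3) = 15  OK
3) min(10, -3) = -3  OK
4) T = 10 ≠ 13, but V = -5 = -5 (second disjunct)  OK
5) U + W = 8; 8 mod 3 = 2  OK
6) W + V + U = -5 + (-5) + 13 = 3, not 1  FAIL
7) abs(-5 - (-3)) = 2; 2 ≤ 3  OK
8) T = 10 ≠ 7, but R = -3 = -3 (second disjunct)  OK
9) 5Q + 2T = 5(-3) + 2(10) = 5  OK

Constraint 6 does not hold.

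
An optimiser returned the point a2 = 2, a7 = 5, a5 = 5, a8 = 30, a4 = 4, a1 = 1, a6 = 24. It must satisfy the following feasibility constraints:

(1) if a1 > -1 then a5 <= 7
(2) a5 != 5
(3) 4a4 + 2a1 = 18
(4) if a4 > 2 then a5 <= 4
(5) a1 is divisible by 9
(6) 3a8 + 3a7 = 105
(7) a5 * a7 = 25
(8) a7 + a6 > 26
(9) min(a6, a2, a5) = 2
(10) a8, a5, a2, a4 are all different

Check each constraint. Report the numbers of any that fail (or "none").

Constraints 2, 4, and 5 do not hold.

(1) a1 = 1 > -1, so we need a5 ≤ 7; a5 = 5 ≤ 7 — satisfied.
(2) a5 = 5, but 5 is required to differ — violated.
(3) 4a4 + 2a1 = 4(4) + 2(1) = 18 — satisfied.
(4) a4 = 4 > 2, so we need a5 ≤ 4; but a5 = 5 > 4 — violated.
(5) 1 = 9*0 + 1, so 9 does not divide 1 — violated.
(6) 3a8 + 3a7 = 3(30) + 3(5) = 105 — satisfied.
(7) a5 * a7 = 5 * 5 = 25 — satisfied.
(8) a7 + a6 = 5 + 24 = 29; 29 > 26 — satisfied.
(9) min(24, 2, 5) = 2 — satisfied.
(10) values 30, 5, 2, 4 are pairwise distinct — satisfied.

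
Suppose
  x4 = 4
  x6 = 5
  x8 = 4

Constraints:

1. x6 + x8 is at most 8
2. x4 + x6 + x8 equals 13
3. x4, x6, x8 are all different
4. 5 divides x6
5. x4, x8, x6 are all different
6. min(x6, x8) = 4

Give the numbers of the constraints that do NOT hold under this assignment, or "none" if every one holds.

1. x6 + x8 = 5 + 4 = 9; 9 > 8, bound 8 not met — fails.
2. x4 + x6 + x8 = 4 + 5 + 4 = 13 — holds.
3. x4 = x8 = 4, not all different — fails.
4. 5 / 5 = 1, so 5 divides 5 — holds.
5. x4 = x8 = 4, not all different — fails.
6. min(5, 4) = 4 — holds.

Violated: 1, 3, and 5.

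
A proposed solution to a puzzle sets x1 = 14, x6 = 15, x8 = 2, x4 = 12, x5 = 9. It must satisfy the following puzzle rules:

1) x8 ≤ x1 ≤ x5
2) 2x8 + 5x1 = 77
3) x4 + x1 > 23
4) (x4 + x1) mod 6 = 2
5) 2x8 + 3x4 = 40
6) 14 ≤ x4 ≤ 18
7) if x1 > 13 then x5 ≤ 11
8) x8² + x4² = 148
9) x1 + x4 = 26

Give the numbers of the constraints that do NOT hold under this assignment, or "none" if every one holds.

Constraints 1, 2, and 6 do not hold.

1) values 2, 14, 9; x1 = 14 is not ≤ x5 = 9 — fails.
2) 2x8 + 5x1 = 2(2) + 5(14) = 74, not 77 — fails.
3) x4 + x1 = 12 + 14 = 26; 26 > 23 — holds.
4) x4 + x1 = 26; 26 mod 6 = 2 — holds.
5) 2x8 + 3x4 = 2(2) + 3(12) = 40 — holds.
6) x4 = 12 is outside [14, 18] — fails.
7) x1 = 14 > 13, so we need x5 ≤ 11; x5 = 9 ≤ 11 — holds.
8) x8² + x4² = 2² + 12² = 4 + 144 = 148 — holds.
9) x1 + x4 = 14 + 12 = 26 — holds.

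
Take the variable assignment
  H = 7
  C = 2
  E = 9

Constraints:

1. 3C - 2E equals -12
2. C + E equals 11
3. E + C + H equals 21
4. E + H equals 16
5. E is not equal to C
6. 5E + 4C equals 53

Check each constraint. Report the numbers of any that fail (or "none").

Constraint 3 does not hold.

1. 3C - 2E = 3(2) - 2(9) = -12  yes
2. C + E = 2 + 9 = 11  yes
3. E + C + H = 9 + 2 + 7 = 18, not 21  no
4. E + H = 9 + 7 = 16  yes
5. E = 9, C = 2; distinct  yes
6. 5E + 4C = 5(9) + 4(2) = 53  yes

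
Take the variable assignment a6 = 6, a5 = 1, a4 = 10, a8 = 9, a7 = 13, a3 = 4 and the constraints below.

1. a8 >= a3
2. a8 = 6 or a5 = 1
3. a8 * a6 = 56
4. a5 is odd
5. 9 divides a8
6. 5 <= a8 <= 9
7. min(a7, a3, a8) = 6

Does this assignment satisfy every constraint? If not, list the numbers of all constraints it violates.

1. a8 = 9, a3 = 4; 9 ≥ 4 — holds.
2. a8 = 9 ≠ 6, but a5 = 1 = 1 (second disjunct) — holds.
3. a8 * a6 = 9 * 6 = 54, not 56 — fails.
4. a5 = 1 is odd — holds.
5. 9 / 9 = 1, so 9 divides 9 — holds.
6. a8 = 9 lies in [5, 9] — holds.
7. min(13, 4, 9) = 4, not 6 — fails.

Constraints 3, 7 do not hold.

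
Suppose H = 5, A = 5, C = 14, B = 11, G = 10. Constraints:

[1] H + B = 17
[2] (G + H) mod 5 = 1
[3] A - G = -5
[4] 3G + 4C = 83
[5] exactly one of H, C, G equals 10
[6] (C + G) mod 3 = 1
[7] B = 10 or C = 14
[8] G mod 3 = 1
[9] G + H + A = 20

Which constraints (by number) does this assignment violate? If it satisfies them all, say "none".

[1] H + B = 5 + 11 = 16, not 17  fails
[2] G + H = 15; 15 mod 5 = 0, not 1  fails
[3] A - G = 5 - 10 = -5  holds
[4] 3G + 4C = 3(10) + 4(14) = 86, not 83  fails
[5] H=5, C=14, G=10; 1 of them equals 10  holds
[6] C + G = 24; 24 mod 3 = 0, not 1  fails
[7] B = 11 ≠ 10, but C = 14 = 14 (second disjunct)  holds
[8] 10 mod 3 = 1  holds
[9] G + H + A = 10 + 5 + 5 = 20  holds

Constraints 1, 2, 4, 6 do not hold.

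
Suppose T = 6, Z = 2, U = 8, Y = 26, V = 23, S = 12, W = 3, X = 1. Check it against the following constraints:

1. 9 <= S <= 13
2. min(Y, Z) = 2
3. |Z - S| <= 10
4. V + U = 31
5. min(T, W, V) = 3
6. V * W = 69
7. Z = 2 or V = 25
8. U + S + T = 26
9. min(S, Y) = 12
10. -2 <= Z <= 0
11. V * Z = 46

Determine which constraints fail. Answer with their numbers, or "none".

1. S = 12 lies in [9, 13] — holds.
2. min(26, 2) = 2 — holds.
3. |2 - 12| = 10; 10 ≤ 10 — holds.
4. V + U = 23 + 8 = 31 — holds.
5. min(6, 3, 23) = 3 — holds.
6. V * W = 23 * 3 = 69 — holds.
7. Z = 2 = 2 (first disjunct) — holds.
8. U + S + T = 8 + 12 + 6 = 26 — holds.
9. min(12, 26) = 12 — holds.
10. Z = 2 is outside [-2, 0] — fails.
11. V * Z = 23 * 2 = 46 — holds.

The assignment fails constraint 10.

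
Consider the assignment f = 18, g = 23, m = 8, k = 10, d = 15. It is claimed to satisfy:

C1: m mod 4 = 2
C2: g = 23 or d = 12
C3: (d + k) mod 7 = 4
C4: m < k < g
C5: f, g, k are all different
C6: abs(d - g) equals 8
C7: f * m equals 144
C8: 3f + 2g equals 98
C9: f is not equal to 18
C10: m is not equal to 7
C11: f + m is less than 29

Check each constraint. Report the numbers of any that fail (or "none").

Constraints 1, 8, 9 are violated.

C1: 8 mod 4 = 0, not 2  false
C2: g = 23 = 23 (first disjunct)  true
C3: d + k = 25; 25 mod 7 = 4  true
C4: values 8 < 10 < 23  true
C5: values 18, 23, 10 are pairwise distinct  true
C6: abs(15 - 23) = 8  true
C7: f * m = 18 * 8 = 144  true
C8: 3f + 2g = 3(18) + 2(23) = 100, not 98  false
C9: f = 18, but 18 is required to differ  false
C10: m = 8, and 8 ≠ 7  true
C11: f + m = 18 + 8 = 26; 26 < 29  true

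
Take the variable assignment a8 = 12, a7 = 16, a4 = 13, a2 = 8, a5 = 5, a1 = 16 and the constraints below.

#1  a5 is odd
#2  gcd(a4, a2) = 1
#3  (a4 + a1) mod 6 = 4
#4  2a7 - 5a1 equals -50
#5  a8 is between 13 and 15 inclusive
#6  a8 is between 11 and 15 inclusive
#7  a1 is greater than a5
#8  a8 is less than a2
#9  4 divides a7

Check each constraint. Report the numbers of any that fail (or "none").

#1 a5 = 5 is odd  holds
#2 gcd(13, 8) = 1  holds
#3 a4 + a1 = 29; 29 mod 6 = 5, not 4  fails
#4 2a7 - 5a1 = 2(16) - 5(16) = -48, not -50  fails
#5 a8 = 12 is outside [13, 15]  fails
#6 a8 = 12 lies in [11, 15]  holds
#7 a1 = 16, a5 = 5; 16 > 5  holds
#8 a8 = 12, a2 = 8; 12 ≥ 8 (want <)  fails
#9 16 / 4 = 4, so 4 divides 16  holds

The assignment fails constraints 3, 4, 5, and 8.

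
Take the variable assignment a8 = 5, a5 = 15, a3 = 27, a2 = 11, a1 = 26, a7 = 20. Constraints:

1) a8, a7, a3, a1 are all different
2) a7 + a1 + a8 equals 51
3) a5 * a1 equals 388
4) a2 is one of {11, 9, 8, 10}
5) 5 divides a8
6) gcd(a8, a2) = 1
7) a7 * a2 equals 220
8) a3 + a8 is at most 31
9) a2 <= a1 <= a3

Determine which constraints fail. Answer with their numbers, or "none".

1) values 5, 20, 27, 26 are pairwise distinct — holds.
2) a7 + a1 + a8 = 20 + 26 + 5 = 51 — holds.
3) a5 * a1 = 15 * 26 = 390, not 388 — does not hold.
4) a2 = 11 is in {11, 9, 8, 10} — holds.
5) 5 / 5 = 1, so 5 divides 5 — holds.
6) gcd(5, 11) = 1 — holds.
7) a7 * a2 = 20 * 11 = 220 — holds.
8) a3 + a8 = 27 + 5 = 32; 32 > 31, bound 31 not met — does not hold.
9) values 11 <= 26 <= 27 — holds.

No — constraints 3 and 8 are not satisfied.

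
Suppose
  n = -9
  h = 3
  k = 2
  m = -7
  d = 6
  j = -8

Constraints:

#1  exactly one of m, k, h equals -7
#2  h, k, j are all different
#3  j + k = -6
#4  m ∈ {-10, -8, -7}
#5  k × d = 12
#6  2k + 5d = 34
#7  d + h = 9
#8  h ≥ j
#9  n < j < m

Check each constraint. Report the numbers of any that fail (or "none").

None — every constraint holds.

#1 m=-7, k=2, h=3; 1 of them equals -7 — holds.
#2 values 3, 2, -8 are pairwise distinct — holds.
#3 j + k = -8 + 2 = -6 — holds.
#4 m = -7 is in {-10, -8, -7} — holds.
#5 k × d = 2 × 6 = 12 — holds.
#6 2k + 5d = 2(2) + 5(6) = 34 — holds.
#7 d + h = 6 + 3 = 9 — holds.
#8 h = 3, j = -8; 3 ≥ -8 — holds.
#9 values -9 < -8 < -7 — holds.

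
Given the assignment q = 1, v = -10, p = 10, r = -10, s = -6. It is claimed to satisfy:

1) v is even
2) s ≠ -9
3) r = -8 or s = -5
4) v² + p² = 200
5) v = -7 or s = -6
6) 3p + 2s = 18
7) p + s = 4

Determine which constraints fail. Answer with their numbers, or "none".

1) v = -10 is even  ✔
2) s = -6, and -6 ≠ -9  ✔
3) r = -10 ≠ -8 and s = -6 ≠ -5; both disjuncts false  ✘
4) v² + p² = (-10)² + 10² = 100 + 100 = 200  ✔
5) v = -10 ≠ -7, but s = -6 = -6 (second disjunct)  ✔
6) 3p + 2s = 3(10) + 2(-6) = 18  ✔
7) p + s = 10 + (-6) = 4  ✔

No — constraint 3 is not satisfied.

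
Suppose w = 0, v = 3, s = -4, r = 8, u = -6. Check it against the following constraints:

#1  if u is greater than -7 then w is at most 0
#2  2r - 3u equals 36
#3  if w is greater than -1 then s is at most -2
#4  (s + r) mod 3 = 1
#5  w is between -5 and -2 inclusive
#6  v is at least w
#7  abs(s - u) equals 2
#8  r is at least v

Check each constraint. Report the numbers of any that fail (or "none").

#1 u = -6 > -7, so we need w ≤ 0; w = 0 ≤ 0  holds
#2 2r - 3u = 2(8) - 3(-6) = 34, not 36  fails
#3 w = 0 > -1, so we need s ≤ -2; s = -4 ≤ -2  holds
#4 s + r = 4; 4 mod 3 = 1  holds
#5 w = 0 is outside [-5, -2]  fails
#6 v = 3, w = 0; 3 ≥ 0  holds
#7 abs(-4 - (-6)) = 2  holds
#8 r = 8, v = 3; 8 ≥ 3  holds

Violated: 2 and 5.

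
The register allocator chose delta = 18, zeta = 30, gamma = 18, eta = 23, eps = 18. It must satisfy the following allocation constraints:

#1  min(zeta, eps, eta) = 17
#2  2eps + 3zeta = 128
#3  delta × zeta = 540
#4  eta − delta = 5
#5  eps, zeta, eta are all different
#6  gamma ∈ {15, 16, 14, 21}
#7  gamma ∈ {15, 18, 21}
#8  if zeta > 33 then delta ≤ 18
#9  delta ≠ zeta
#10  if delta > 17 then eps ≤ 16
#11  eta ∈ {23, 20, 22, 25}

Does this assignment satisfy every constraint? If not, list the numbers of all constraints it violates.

Constraints 1, 2, 6, and 10 are violated.

#1 min(30, 18, 23) = 18, not 17  FAIL
#2 2eps + 3zeta = 2(18) + 3(30) = 126, not 128  FAIL
#3 delta × zeta = 18 × 30 = 540  OK
#4 eta − delta = 23 − 18 = 5  OK
#5 values 18, 30, 23 are pairwise distinct  OK
#6 gamma = 18 is not in {15, 16, 14, 21}  FAIL
#7 gamma = 18 is in {15, 18, 21}  OK
#8 zeta = 30, not > 33; antecedent false, conditional vacuously true  OK
#9 delta = 18, zeta = 30; distinct  OK
#10 delta = 18 > 17, so we need eps ≤ 16; but eps = 18 > 16  FAIL
#11 eta = 23 is in {23, 20, 22, 25}  OK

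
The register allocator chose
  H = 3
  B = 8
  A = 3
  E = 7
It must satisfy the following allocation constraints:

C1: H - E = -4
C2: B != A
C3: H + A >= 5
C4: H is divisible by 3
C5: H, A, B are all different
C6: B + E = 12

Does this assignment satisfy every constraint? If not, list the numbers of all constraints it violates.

Violated: 5 and 6.

C1: H - E = 3 - 7 = -4  OK
C2: B = 8, A = 3; distinct  OK
C3: H + A = 3 + 3 = 6; 6 ≥ 5  OK
C4: 3 / 3 = 1, so 3 divides 3  OK
C5: H = A = 3, not all different  FAIL
C6: B + E = 8 + 7 = 15, not 12  FAIL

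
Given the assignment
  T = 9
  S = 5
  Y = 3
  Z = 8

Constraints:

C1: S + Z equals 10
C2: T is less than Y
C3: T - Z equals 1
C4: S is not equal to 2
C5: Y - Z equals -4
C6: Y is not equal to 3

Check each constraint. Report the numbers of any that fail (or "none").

C1: S + Z = 5 + 8 = 13, not 10 — violated.
C2: T = 9, Y = 3; 9 ≥ 3 (want <) — violated.
C3: T - Z = 9 - 8 = 1 — OK.
C4: S = 5, and 5 ≠ 2 — OK.
C5: Y - Z = 3 - 8 = -5, not -4 — violated.
C6: Y = 3, but 3 is required to differ — violated.

No — constraints 1, 2, 5, 6 are not satisfied.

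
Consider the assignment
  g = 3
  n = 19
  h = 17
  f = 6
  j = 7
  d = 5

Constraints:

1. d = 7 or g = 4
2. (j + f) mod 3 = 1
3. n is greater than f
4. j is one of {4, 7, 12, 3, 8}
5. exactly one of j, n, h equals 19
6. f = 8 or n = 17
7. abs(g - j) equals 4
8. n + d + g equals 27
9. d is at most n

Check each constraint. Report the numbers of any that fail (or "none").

The assignment fails constraints 1 and 6.

1. d = 5 ≠ 7 and g = 3 ≠ 4; both disjuncts false  ✗
2. j + f = 13; 13 mod 3 = 1  ✓
3. n = 19, f = 6; 19 > 6  ✓
4. j = 7 is in {4, 7, 12, 3, 8}  ✓
5. j=7, n=19, h=17; 1 of them equals 19  ✓
6. f = 6 ≠ 8 and n = 19 ≠ 17; both disjuncts false  ✗
7. abs(3 - 7) = 4  ✓
8. n + d + g = 19 + 5 + 3 = 27  ✓
9. d = 5, n = 19; 5 ≤ 19  ✓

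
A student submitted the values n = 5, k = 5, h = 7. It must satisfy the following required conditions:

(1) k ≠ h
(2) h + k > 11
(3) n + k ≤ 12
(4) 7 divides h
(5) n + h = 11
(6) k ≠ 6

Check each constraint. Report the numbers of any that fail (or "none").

(1) k = 5, h = 7; distinct — holds.
(2) h + k = 7 + 5 = 12; 12 > 11 — holds.
(3) n + k = 5 + 5 = 10; 10 ≤ 12 — holds.
(4) 7 / 7 = 1, so 7 divides 7 — holds.
(5) n + h = 5 + 7 = 12, not 11 — fails.
(6) k = 5, and 5 ≠ 6 — holds.

The assignment fails constraint 5.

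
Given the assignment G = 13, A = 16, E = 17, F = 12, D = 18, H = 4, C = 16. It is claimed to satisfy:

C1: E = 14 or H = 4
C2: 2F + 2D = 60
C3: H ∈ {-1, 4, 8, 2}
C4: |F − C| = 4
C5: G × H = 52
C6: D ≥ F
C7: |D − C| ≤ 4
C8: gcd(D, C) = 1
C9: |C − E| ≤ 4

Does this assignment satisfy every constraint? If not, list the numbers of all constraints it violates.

C1: E = 17 ≠ 14, but H = 4 = 4 (second disjunct) — holds.
C2: 2F + 2D = 2(12) + 2(18) = 60 — holds.
C3: H = 4 is in {-1, 4, 8, 2} — holds.
C4: |12 − 16| = 4 — holds.
C5: G × H = 13 × 4 = 52 — holds.
C6: D = 18, F = 12; 18 ≥ 12 — holds.
C7: |18 − 16| = 2; 2 ≤ 4 — holds.
C8: gcd(18, 16) = 2, not 1 — does not hold.
C9: |16 − 17| = 1; 1 ≤ 4 — holds.

Constraint 8 is violated.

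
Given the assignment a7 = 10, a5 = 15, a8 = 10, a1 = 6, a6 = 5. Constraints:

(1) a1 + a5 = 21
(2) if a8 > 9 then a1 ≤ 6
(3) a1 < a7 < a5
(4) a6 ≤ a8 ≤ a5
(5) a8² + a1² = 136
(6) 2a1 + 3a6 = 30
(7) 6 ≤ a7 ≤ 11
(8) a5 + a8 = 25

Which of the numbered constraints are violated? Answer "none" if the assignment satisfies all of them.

The assignment fails constraint 6.

(1) a1 + a5 = 6 + 15 = 21  yes
(2) a8 = 10 > 9, so we need a1 ≤ 6; a1 = 6 ≤ 6  yes
(3) values 6 < 10 < 15  yes
(4) values 5 ≤ 10 ≤ 15  yes
(5) a8² + a1² = 10² + 6² = 100 + 36 = 136  yes
(6) 2a1 + 3a6 = 2(6) + 3(5) = 27, not 30  no
(7) a7 = 10 lies in [6, 11]  yes
(8) a5 + a8 = 15 + 10 = 25  yes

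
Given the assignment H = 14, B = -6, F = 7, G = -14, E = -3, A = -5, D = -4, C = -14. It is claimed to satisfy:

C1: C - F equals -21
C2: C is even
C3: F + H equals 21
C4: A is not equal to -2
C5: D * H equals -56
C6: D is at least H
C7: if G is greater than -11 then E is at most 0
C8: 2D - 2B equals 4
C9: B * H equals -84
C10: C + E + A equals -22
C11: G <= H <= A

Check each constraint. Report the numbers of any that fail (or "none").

Constraints 6 and 11 do not hold.

C1: C - F = -14 - 7 = -21 — OK.
C2: C = -14 is even — OK.
C3: F + H = 7 + 14 = 21 — OK.
C4: A = -5, and -5 ≠ -2 — OK.
C5: D * H = -4 * 14 = -56 — OK.
C6: D = -4, H = 14; -4 < 14 (want ≥) — violated.
C7: G = -14, not > -11; antecedent false, conditional vacuously true — OK.
C8: 2D - 2B = 2(-4) - 2(-6) = 4 — OK.
C9: B * H = -6 * 14 = -84 — OK.
C10: C + E + A = -14 + (-3) + (-5) = -22 — OK.
C11: values -14, 14, -5; H = 14 is not <= A = -5 — violated.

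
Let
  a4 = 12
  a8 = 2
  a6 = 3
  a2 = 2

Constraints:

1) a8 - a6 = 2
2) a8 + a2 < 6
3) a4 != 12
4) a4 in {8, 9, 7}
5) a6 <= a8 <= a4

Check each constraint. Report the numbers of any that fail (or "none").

Violated: 1, 3, 4, and 5.

1) a8 - a6 = 2 - 3 = -1, not 2 — violated.
2) a8 + a2 = 2 + 2 = 4; 4 < 6 — satisfied.
3) a4 = 12, but 12 is required to differ — violated.
4) a4 = 12 is not in {8, 9, 7} — violated.
5) values 3, 2, 12; a6 = 3 is not <= a8 = 2 — violated.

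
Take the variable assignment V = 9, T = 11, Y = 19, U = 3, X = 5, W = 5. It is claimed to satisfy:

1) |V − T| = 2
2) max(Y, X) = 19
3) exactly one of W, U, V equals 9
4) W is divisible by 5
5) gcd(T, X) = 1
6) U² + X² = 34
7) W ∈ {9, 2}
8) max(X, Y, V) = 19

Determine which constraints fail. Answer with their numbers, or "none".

The assignment fails constraint 7.

1) |9 − 11| = 2 — satisfied.
2) max(19, 5) = 19 — satisfied.
3) W=5, U=3, V=9; 1 of them equals 9 — satisfied.
4) 5 / 5 = 1, so 5 divides 5 — satisfied.
5) gcd(11, 5) = 1 — satisfied.
6) U² + X² = 3² + 5² = 9 + 25 = 34 — satisfied.
7) W = 5 is not in {9, 2} — violated.
8) max(5, 19, 9) = 19 — satisfied.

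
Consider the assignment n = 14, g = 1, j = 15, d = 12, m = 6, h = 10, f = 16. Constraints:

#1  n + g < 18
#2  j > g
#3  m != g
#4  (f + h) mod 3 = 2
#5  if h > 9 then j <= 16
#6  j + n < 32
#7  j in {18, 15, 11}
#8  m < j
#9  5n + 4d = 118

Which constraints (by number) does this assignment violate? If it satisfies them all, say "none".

No violations.

#1 n + g = 14 + 1 = 15; 15 < 18  true
#2 j = 15, g = 1; 15 > 1  true
#3 m = 6, g = 1; distinct  true
#4 f + h = 26; 26 mod 3 = 2  true
#5 h = 10 > 9, so we need j ≤ 16; j = 15 ≤ 16  true
#6 j + n = 15 + 14 = 29; 29 < 32  true
#7 j = 15 is in {18, 15, 11}  true
#8 m = 6, j = 15; 6 < 15  true
#9 5n + 4d = 5(14) + 4(12) = 118  true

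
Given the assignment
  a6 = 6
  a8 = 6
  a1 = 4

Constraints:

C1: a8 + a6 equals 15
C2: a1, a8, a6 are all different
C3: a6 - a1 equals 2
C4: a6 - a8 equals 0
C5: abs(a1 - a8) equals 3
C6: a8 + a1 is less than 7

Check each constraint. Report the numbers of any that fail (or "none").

Constraints 1, 2, 5, 6 do not hold.

C1: a8 + a6 = 6 + 6 = 12, not 15  ✗
C2: a8 = a6 = 6, not all different  ✗
C3: a6 - a1 = 6 - 4 = 2  ✓
C4: a6 - a8 = 6 - 6 = 0  ✓
C5: abs(4 - 6) = 2, not 3  ✗
C6: a8 + a1 = 6 + 4 = 10; 10 ≥ 7, bound 7 not met  ✗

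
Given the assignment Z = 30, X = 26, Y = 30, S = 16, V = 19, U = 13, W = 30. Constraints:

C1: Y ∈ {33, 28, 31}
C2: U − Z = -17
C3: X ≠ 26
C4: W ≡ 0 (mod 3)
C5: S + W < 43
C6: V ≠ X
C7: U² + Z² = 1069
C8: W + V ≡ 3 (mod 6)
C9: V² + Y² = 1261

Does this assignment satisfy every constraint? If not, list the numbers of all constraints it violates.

C1: Y = 30 is not in {33, 28, 31}  ✘
C2: U − Z = 13 − 30 = -17  ✔
C3: X = 26, but 26 is required to differ  ✘
C4: 30 mod 3 = 0  ✔
C5: S + W = 16 + 30 = 46; 46 ≥ 43, bound 43 not met  ✘
C6: V = 19, X = 26; distinct  ✔
C7: U² + Z² = 13² + 30² = 169 + 900 = 1069  ✔
C8: W + V = 49; 49 mod 6 = 1, not 3  ✘
C9: V² + Y² = 19² + 30² = 361 + 900 = 1261  ✔

Constraints 1, 3, 5, and 8 are violated.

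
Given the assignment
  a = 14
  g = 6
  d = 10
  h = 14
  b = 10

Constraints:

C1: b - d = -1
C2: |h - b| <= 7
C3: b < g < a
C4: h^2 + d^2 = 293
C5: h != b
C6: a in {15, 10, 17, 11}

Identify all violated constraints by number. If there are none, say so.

Constraints 1, 3, 4, 6 do not hold.

C1: b - d = 10 - 10 = 0, not -1 — violated.
C2: |14 - 10| = 4; 4 ≤ 7 — OK.
C3: values 10, 6, 14; b = 10 is not < g = 6 — violated.
C4: h^2 + d^2 = 14^2 + 10^2 = 196 + 100 = 296, not 293 — violated.
C5: h = 14, b = 10; distinct — OK.
C6: a = 14 is not in {15, 10, 17, 11} — violated.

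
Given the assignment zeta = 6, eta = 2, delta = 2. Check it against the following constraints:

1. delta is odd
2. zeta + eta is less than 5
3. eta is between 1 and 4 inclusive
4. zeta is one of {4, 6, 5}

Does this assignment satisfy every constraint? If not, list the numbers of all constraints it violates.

No — constraints 1, 2 are not satisfied.

1. delta = 2 is even — violated.
2. zeta + eta = 6 + 2 = 8; 8 ≥ 5, bound 5 not met — violated.
3. eta = 2 lies in [1, 4] — satisfied.
4. zeta = 6 is in {4, 6, 5} — satisfied.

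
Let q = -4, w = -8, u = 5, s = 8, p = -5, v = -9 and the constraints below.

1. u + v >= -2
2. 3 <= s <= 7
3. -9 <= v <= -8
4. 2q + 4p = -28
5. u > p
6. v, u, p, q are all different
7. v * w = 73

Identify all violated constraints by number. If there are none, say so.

No — constraints 1, 2, and 7 are not satisfied.

1. u + v = 5 + (-9) = -4; -4 < -2, bound -2 not met  ✗
2. s = 8 is outside [3, 7]  ✗
3. v = -9 lies in [-9, -8]  ✓
4. 2q + 4p = 2(-4) + 4(-5) = -28  ✓
5. u = 5, p = -5; 5 > -5  ✓
6. values -9, 5, -5, -4 are pairwise distinct  ✓
7. v * w = -9 * (-8) = 72, not 73  ✗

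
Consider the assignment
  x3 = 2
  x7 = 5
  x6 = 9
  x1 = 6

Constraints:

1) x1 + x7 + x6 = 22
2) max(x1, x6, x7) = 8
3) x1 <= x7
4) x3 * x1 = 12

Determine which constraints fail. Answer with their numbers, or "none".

1) x1 + x7 + x6 = 6 + 5 + 9 = 20, not 22 — fails.
2) max(6, 9, 5) = 9, not 8 — fails.
3) x1 = 6, x7 = 5; 6 > 5 (want ≤) — fails.
4) x3 * x1 = 2 * 6 = 12 — holds.

Constraints 1, 2, and 3 are violated.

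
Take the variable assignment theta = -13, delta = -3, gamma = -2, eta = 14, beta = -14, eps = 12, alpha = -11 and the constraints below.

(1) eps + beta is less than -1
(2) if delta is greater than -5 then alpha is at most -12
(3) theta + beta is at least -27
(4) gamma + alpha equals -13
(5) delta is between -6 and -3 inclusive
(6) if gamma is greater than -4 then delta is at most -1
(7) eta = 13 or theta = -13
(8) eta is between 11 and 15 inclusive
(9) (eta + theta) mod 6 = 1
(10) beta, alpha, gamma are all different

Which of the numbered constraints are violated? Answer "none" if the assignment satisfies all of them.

(1) eps + beta = 12 + (-14) = -2; -2 < -1  ✔
(2) delta = -3 > -5, so we need alpha ≤ -12; but alpha = -11 > -12  ✘
(3) theta + beta = -13 + (-14) = -27; -27 ≥ -27  ✔
(4) gamma + alpha = -2 + (-11) = -13  ✔
(5) delta = -3 lies in [-6, -3]  ✔
(6) gamma = -2 > -4, so we need delta ≤ -1; delta = -3 ≤ -1  ✔
(7) eta = 14 ≠ 13, but theta = -13 = -13 (second disjunct)  ✔
(8) eta = 14 lies in [11, 15]  ✔
(9) eta + theta = 1; 1 mod 6 = 1  ✔
(10) values -14, -11, -2 are pairwise distinct  ✔

No — constraint 2 is not satisfied.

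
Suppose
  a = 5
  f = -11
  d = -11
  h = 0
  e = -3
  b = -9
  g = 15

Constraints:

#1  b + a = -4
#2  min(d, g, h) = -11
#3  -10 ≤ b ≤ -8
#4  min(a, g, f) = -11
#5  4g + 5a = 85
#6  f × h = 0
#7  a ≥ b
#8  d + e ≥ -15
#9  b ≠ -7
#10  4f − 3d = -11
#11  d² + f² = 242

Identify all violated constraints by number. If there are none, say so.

#1 b + a = -9 + 5 = -4  true
#2 min(-11, 15, 0) = -11  true
#3 b = -9 lies in [-10, -8]  true
#4 min(5, 15, -11) = -11  true
#5 4g + 5a = 4(15) + 5(5) = 85  true
#6 f × h = -11 × 0 = 0  true
#7 a = 5, b = -9; 5 ≥ -9  true
#8 d + e = -11 + (-3) = -14; -14 ≥ -15  true
#9 b = -9, and -9 ≠ -7  true
#10 4f − 3d = 4(-11) − 3(-11) = -11  true
#11 d² + f² = (-11)² + (-11)² = 121 + 121 = 242  true

No violations.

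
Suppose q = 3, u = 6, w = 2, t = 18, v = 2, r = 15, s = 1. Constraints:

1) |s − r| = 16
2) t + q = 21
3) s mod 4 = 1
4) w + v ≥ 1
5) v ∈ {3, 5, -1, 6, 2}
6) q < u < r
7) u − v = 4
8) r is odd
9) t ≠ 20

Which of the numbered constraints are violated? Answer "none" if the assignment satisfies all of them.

The assignment fails constraint 1.

1) |1 − 15| = 14, not 16 — violated.
2) t + q = 18 + 3 = 21 — OK.
3) 1 mod 4 = 1 — OK.
4) w + v = 2 + 2 = 4; 4 ≥ 1 — OK.
5) v = 2 is in {3, 5, -1, 6, 2} — OK.
6) values 3 < 6 < 15 — OK.
7) u − v = 6 − 2 = 4 — OK.
8) r = 15 is odd — OK.
9) t = 18, and 18 ≠ 20 — OK.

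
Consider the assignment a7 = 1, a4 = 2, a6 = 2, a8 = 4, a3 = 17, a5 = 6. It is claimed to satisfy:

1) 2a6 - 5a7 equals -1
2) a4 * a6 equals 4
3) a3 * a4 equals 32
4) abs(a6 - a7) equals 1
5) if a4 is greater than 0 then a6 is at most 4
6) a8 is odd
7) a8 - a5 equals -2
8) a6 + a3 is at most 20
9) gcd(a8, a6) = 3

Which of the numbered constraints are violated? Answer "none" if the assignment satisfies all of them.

1) 2a6 - 5a7 = 2(2) - 5(1) = -1  ✓
2) a4 * a6 = 2 * 2 = 4  ✓
3) a3 * a4 = 17 * 2 = 34, not 32  ✗
4) abs(2 - 1) = 1  ✓
5) a4 = 2 > 0, so we need a6 ≤ 4; a6 = 2 ≤ 4  ✓
6) a8 = 4 is even  ✗
7) a8 - a5 = 4 - 6 = -2  ✓
8) a6 + a3 = 2 + 17 = 19; 19 ≤ 20  ✓
9) gcd(4, 2) = 2, not 3  ✗

No — constraints 3, 6, 9 are not satisfied.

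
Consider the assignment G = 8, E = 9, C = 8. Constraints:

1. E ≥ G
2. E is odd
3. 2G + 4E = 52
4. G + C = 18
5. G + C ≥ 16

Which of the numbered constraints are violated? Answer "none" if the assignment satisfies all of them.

No — constraint 4 is not satisfied.

1. E = 9, G = 8; 9 ≥ 8  OK
2. E = 9 is odd  OK
3. 2G + 4E = 2(8) + 4(9) = 52  OK
4. G + C = 8 + 8 = 16, not 18  FAIL
5. G + C = 8 + 8 = 16; 16 ≥ 16  OK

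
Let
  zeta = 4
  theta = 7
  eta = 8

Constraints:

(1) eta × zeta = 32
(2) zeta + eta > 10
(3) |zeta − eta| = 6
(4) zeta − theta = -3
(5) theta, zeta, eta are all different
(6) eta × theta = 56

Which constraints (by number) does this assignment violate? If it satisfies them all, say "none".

(1) eta × zeta = 8 × 4 = 32 — satisfied.
(2) zeta + eta = 4 + 8 = 12; 12 > 10 — satisfied.
(3) |4 − 8| = 4, not 6 — violated.
(4) zeta − theta = 4 − 7 = -3 — satisfied.
(5) values 7, 4, 8 are pairwise distinct — satisfied.
(6) eta × theta = 8 × 7 = 56 — satisfied.

Violated: 3.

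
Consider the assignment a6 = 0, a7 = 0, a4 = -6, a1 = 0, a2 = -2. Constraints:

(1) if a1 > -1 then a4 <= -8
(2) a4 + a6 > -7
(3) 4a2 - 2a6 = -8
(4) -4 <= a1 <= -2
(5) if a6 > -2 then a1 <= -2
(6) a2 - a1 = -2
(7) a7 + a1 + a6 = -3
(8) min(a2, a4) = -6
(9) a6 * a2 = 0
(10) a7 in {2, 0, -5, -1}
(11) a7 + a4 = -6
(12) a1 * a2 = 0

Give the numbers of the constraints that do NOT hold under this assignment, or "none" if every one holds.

(1) a1 = 0 > -1, so we need a4 ≤ -8; but a4 = -6 > -8 — violated.
(2) a4 + a6 = -6 + 0 = -6; -6 > -7 — OK.
(3) 4a2 - 2a6 = 4(-2) - 2(0) = -8 — OK.
(4) a1 = 0 is outside [-4, -2] — violated.
(5) a6 = 0 > -2, so we need a1 ≤ -2; but a1 = 0 > -2 — violated.
(6) a2 - a1 = -2 - 0 = -2 — OK.
(7) a7 + a1 + a6 = 0 + 0 + 0 = 0, not -3 — violated.
(8) min(-2, -6) = -6 — OK.
(9) a6 * a2 = 0 * (-2) = 0 — OK.
(10) a7 = 0 is in {2, 0, -5, -1} — OK.
(11) a7 + a4 = 0 + (-6) = -6 — OK.
(12) a1 * a2 = 0 * (-2) = 0 — OK.

Violated: 1, 4, 5, and 7.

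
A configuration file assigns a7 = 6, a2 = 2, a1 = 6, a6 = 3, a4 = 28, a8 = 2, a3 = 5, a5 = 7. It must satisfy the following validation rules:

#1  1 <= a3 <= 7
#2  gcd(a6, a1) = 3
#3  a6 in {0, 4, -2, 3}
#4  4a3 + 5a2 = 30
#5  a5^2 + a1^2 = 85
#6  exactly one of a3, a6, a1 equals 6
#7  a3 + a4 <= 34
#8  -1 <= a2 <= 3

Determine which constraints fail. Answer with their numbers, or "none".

#1 a3 = 5 lies in [1, 7] — satisfied.
#2 gcd(3, 6) = 3 — satisfied.
#3 a6 = 3 is in {0, 4, -2, 3} — satisfied.
#4 4a3 + 5a2 = 4(5) + 5(2) = 30 — satisfied.
#5 a5^2 + a1^2 = 7^2 + 6^2 = 49 + 36 = 85 — satisfied.
#6 a3=5, a6=3, a1=6; 1 of them equals 6 — satisfied.
#7 a3 + a4 = 5 + 28 = 33; 33 ≤ 34 — satisfied.
#8 a2 = 2 lies in [-1, 3] — satisfied.

None — every constraint holds.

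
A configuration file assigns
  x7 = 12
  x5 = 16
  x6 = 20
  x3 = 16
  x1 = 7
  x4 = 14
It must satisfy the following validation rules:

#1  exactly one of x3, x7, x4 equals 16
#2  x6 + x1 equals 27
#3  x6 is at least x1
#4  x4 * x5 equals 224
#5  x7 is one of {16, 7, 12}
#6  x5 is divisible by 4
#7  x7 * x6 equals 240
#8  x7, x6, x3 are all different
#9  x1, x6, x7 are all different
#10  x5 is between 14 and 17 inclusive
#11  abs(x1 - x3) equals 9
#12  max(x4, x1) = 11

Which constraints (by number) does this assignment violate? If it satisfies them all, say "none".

#1 x3=16, x7=12, x4=14; 1 of them equals 16  yes
#2 x6 + x1 = 20 + 7 = 27  yes
#3 x6 = 20, x1 = 7; 20 ≥ 7  yes
#4 x4 * x5 = 14 * 16 = 224  yes
#5 x7 = 12 is in {16, 7, 12}  yes
#6 16 / 4 = 4, so 4 divides 16  yes
#7 x7 * x6 = 12 * 20 = 240  yes
#8 values 12, 20, 16 are pairwise distinct  yes
#9 values 7, 20, 12 are pairwise distinct  yes
#10 x5 = 16 lies in [14, 17]  yes
#11 abs(7 - 16) = 9  yes
#12 max(14, 7) = 14, not 11  no

Constraint 12 is violated.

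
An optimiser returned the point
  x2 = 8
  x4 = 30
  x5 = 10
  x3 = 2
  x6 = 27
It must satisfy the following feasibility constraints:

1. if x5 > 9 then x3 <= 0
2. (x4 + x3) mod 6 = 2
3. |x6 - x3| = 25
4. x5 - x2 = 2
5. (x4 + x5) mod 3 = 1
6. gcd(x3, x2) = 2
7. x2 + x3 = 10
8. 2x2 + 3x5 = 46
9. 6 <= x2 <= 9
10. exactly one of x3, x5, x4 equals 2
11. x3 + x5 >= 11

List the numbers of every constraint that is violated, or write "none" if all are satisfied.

Constraint 1 does not hold.

1. x5 = 10 > 9, so we need x3 ≤ 0; but x3 = 2 > 0 — violated.
2. x4 + x3 = 32; 32 mod 6 = 2 — satisfied.
3. |27 - 2| = 25 — satisfied.
4. x5 - x2 = 10 - 8 = 2 — satisfied.
5. x4 + x5 = 40; 40 mod 3 = 1 — satisfied.
6. gcd(2, 8) = 2 — satisfied.
7. x2 + x3 = 8 + 2 = 10 — satisfied.
8. 2x2 + 3x5 = 2(8) + 3(10) = 46 — satisfied.
9. x2 = 8 lies in [6, 9] — satisfied.
10. x3=2, x5=10, x4=30; 1 of them equals 2 — satisfied.
11. x3 + x5 = 2 + 10 = 12; 12 ≥ 11 — satisfied.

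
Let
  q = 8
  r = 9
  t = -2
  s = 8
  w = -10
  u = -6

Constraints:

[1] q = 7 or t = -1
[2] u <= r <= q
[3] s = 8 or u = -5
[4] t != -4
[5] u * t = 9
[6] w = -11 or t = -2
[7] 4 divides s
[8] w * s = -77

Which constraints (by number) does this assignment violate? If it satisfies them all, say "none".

Constraints 1, 2, 5, and 8 do not hold.

[1] q = 8 ≠ 7 and t = -2 ≠ -1; both disjuncts false  FAIL
[2] values -6, 9, 8; r = 9 is not <= q = 8  FAIL
[3] s = 8 = 8 (first disjunct)  OK
[4] t = -2, and -2 ≠ -4  OK
[5] u * t = -6 * (-2) = 12, not 9  FAIL
[6] w = -10 ≠ -11, but t = -2 = -2 (second disjunct)  OK
[7] 8 / 4 = 2, so 4 divides 8  OK
[8] w * s = -10 * 8 = -80, not -77  FAIL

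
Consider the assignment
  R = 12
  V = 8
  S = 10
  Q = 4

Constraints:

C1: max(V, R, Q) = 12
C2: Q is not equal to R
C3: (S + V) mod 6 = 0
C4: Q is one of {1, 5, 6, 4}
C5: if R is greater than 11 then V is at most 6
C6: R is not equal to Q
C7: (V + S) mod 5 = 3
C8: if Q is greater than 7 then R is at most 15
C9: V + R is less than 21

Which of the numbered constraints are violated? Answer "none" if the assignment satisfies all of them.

Violated: 5.

C1: max(8, 12, 4) = 12 — holds.
C2: Q = 4, R = 12; distinct — holds.
C3: S + V = 18; 18 mod 6 = 0 — holds.
C4: Q = 4 is in {1, 5, 6, 4} — holds.
C5: R = 12 > 11, so we need V ≤ 6; but V = 8 > 6 — does not hold.
C6: R = 12, Q = 4; distinct — holds.
C7: V + S = 18; 18 mod 5 = 3 — holds.
C8: Q = 4, not > 7; antecedent false, conditional vacuously true — holds.
C9: V + R = 8 + 12 = 20; 20 < 21 — holds.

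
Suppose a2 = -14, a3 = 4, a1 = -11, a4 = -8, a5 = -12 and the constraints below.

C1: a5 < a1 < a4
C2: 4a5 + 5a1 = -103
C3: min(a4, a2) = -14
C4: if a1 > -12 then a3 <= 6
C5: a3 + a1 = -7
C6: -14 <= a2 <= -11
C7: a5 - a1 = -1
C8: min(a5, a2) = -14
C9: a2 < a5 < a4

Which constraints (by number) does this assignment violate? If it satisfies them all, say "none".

C1: values -12 < -11 < -8 — holds.
C2: 4a5 + 5a1 = 4(-12) + 5(-11) = -103 — holds.
C3: min(-8, -14) = -14 — holds.
C4: a1 = -11 > -12, so we need a3 ≤ 6; a3 = 4 ≤ 6 — holds.
C5: a3 + a1 = 4 + (-11) = -7 — holds.
C6: a2 = -14 lies in [-14, -11] — holds.
C7: a5 - a1 = -12 - (-11) = -1 — holds.
C8: min(-12, -14) = -14 — holds.
C9: values -14 < -12 < -8 — holds.

No violations.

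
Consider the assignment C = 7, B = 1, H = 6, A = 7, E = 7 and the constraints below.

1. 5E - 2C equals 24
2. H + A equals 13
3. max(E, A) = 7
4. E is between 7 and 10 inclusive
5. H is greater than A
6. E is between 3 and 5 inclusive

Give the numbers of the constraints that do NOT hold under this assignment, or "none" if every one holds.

Constraints 1, 5, 6 are violated.

1. 5E - 2C = 5(7) - 2(7) = 21, not 24  no
2. H + A = 6 + 7 = 13  yes
3. max(7, 7) = 7  yes
4. E = 7 lies in [7, 10]  yes
5. H = 6, A = 7; 6 ≤ 7 (want >)  no
6. E = 7 is outside [3, 5]  no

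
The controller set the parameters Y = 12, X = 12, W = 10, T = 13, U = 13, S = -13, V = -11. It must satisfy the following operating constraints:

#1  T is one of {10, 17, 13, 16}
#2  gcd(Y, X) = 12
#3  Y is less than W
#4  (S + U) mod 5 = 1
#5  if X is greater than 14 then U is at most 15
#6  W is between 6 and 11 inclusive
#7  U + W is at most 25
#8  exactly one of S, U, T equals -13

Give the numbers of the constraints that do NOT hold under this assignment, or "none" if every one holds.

The assignment fails constraints 3 and 4.

#1 T = 13 is in {10, 17, 13, 16}  ✓
#2 gcd(12, 12) = 12  ✓
#3 Y = 12, W = 10; 12 ≥ 10 (want <)  ✗
#4 S + U = 0; 0 mod 5 = 0, not 1  ✗
#5 X = 12, not > 14; antecedent false, conditional vacuously true  ✓
#6 W = 10 lies in [6, 11]  ✓
#7 U + W = 13 + 10 = 23; 23 ≤ 25  ✓
#8 S=-13, U=13, T=13; 1 of them equals -13  ✓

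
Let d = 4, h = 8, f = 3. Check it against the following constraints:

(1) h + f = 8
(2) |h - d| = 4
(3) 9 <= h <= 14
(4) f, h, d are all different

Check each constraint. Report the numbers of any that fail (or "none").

(1) h + f = 8 + 3 = 11, not 8  no
(2) |8 - 4| = 4  yes
(3) h = 8 is outside [9, 14]  no
(4) values 3, 8, 4 are pairwise distinct  yes

Constraints 1, 3 are violated.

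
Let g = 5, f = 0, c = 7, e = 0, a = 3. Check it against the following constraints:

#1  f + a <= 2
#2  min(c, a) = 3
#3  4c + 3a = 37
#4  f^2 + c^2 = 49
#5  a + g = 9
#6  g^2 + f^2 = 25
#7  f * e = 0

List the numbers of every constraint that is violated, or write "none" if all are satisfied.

No — constraints 1, 5 are not satisfied.

#1 f + a = 0 + 3 = 3; 3 > 2, bound 2 not met  ✗
#2 min(7, 3) = 3  ✓
#3 4c + 3a = 4(7) + 3(3) = 37  ✓
#4 f^2 + c^2 = 0^2 + 7^2 = 0 + 49 = 49  ✓
#5 a + g = 3 + 5 = 8, not 9  ✗
#6 g^2 + f^2 = 5^2 + 0^2 = 25 + 0 = 25  ✓
#7 f * e = 0 * 0 = 0  ✓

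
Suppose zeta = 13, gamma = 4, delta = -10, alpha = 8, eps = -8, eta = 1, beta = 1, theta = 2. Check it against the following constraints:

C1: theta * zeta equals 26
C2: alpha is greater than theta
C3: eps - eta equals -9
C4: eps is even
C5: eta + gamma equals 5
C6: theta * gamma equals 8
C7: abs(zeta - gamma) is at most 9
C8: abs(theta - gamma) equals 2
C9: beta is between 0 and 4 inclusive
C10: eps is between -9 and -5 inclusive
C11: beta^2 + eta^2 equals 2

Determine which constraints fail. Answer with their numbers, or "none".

No violations.

C1: theta * zeta = 2 * 13 = 26  true
C2: alpha = 8, theta = 2; 8 > 2  true
C3: eps - eta = -8 - 1 = -9  true
C4: eps = -8 is even  true
C5: eta + gamma = 1 + 4 = 5  true
C6: theta * gamma = 2 * 4 = 8  true
C7: abs(13 - 4) = 9; 9 ≤ 9  true
C8: abs(2 - 4) = 2  true
C9: beta = 1 lies in [0, 4]  true
C10: eps = -8 lies in [-9, -5]  true
C11: beta^2 + eta^2 = 1^2 + 1^2 = 1 + 1 = 2  true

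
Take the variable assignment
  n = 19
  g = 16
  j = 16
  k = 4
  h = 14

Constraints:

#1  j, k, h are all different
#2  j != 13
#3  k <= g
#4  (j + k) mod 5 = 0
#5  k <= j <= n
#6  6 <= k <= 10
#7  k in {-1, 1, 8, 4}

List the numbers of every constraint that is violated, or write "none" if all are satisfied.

No — constraint 6 is not satisfied.

#1 values 16, 4, 14 are pairwise distinct  ✓
#2 j = 16, and 16 ≠ 13  ✓
#3 k = 4, g = 16; 4 ≤ 16  ✓
#4 j + k = 20; 20 mod 5 = 0  ✓
#5 values 4 <= 16 <= 19  ✓
#6 k = 4 is outside [6, 10]  ✗
#7 k = 4 is in {-1, 1, 8, 4}  ✓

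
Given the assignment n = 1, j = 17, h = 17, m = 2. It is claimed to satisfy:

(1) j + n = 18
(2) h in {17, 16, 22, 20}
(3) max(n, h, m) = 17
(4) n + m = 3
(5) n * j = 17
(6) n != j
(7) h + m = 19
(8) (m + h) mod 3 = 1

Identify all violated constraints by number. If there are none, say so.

(1) j + n = 17 + 1 = 18 — satisfied.
(2) h = 17 is in {17, 16, 22, 20} — satisfied.
(3) max(1, 17, 2) = 17 — satisfied.
(4) n + m = 1 + 2 = 3 — satisfied.
(5) n * j = 1 * 17 = 17 — satisfied.
(6) n = 1, j = 17; distinct — satisfied.
(7) h + m = 17 + 2 = 19 — satisfied.
(8) m + h = 19; 19 mod 3 = 1 — satisfied.

None — every constraint holds.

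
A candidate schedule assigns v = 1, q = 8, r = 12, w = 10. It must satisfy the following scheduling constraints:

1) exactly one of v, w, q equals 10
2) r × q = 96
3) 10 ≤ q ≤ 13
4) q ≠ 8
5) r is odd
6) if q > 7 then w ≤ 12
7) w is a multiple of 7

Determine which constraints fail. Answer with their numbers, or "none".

Violated: 3, 4, 5, and 7.

1) v=1, w=10, q=8; 1 of them equals 10 — OK.
2) r × q = 12 × 8 = 96 — OK.
3) q = 8 is outside [10, 13] — violated.
4) q = 8, but 8 is required to differ — violated.
5) r = 12 is even — violated.
6) q = 8 > 7, so we need w ≤ 12; w = 10 ≤ 12 — OK.
7) 10 = 7×1 + 3, so 7 does not divide 10 — violated.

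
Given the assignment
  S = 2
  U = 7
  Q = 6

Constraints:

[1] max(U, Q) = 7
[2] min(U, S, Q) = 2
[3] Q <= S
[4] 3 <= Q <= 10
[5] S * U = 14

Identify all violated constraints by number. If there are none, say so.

[1] max(7, 6) = 7 — holds.
[2] min(7, 2, 6) = 2 — holds.
[3] Q = 6, S = 2; 6 > 2 (want ≤) — fails.
[4] Q = 6 lies in [3, 10] — holds.
[5] S * U = 2 * 7 = 14 — holds.

Constraint 3 does not hold.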